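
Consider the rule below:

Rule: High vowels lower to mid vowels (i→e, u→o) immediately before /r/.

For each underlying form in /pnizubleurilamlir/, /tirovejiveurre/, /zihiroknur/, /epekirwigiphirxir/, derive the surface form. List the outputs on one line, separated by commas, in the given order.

/pnizubleurilamlir/: /u/ is a high vowel immediately before /r/, so it lowers to [o]. /i/ is a high vowel immediately before /r/, so it lowers to [e]. → [pnizubleorilamler].
/tirovejiveurre/: /i/ is a high vowel immediately before /r/, so it lowers to [e]. /u/ is a high vowel immediately before /r/, so it lowers to [o]. → [terovejiveorre].
/zihiroknur/: /i/ is a high vowel immediately before /r/, so it lowers to [e]. /u/ is a high vowel immediately before /r/, so it lowers to [o]. → [ziheroknor].
/epekirwigiphirxir/: /i/ is a high vowel immediately before /r/, so it lowers to [e]. /i/ is a high vowel immediately before /r/, so it lowers to [e]. /i/ is a high vowel immediately before /r/, so it lowers to [e]. → [epekerwigipherxer].

pnizubleorilamler, terovejiveorre, ziheroknor, epekerwigipherxer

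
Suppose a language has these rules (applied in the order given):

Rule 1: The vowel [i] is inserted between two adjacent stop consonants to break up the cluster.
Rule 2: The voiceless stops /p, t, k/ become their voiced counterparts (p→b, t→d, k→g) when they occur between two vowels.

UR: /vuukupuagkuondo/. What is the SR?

Rule 1 (stop-cluster i-epenthesis): /g/ and /k/ form a stop–stop cluster, so [i] is inserted between them. /vuukupuagkuondo/ → vuukupuagikuondo.
Rule 2 (intervocalic voicing): /k/ is a voiceless stop between vowels /u/ and /u/, so it voices to [g]. /p/ is a voiceless stop between vowels /u/ and /u/, so it voices to [b]. /k/ is a voiceless stop between vowels /i/ and /u/, so it voices to [g]. /vuukupuagikuondo/ → vuugubuagiguondo.

vuugubuagiguondo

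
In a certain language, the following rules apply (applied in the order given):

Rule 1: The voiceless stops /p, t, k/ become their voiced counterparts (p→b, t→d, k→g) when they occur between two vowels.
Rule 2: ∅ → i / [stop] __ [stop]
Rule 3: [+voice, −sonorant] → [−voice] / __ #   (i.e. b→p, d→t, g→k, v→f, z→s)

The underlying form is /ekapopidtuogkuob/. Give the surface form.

egabobidituogikuop

Rule 1 (intervocalic voicing): /k/ is a voiceless stop between vowels /e/ and /a/, so it voices to [g]. /p/ is a voiceless stop between vowels /a/ and /o/, so it voices to [b]. /p/ is a voiceless stop between vowels /o/ and /i/, so it voices to [b]. /ekapopidtuogkuob/ → egabobidtuogkuob.
Rule 2 (stop-cluster i-epenthesis): /d/ and /t/ form a stop–stop cluster, so [i] is inserted between them. /g/ and /k/ form a stop–stop cluster, so [i] is inserted between them. /egabobidtuogkuob/ → egabobidituogikuob.
Rule 3 (final devoicing): /b/ is a voiced obstruent in word-final position, so it devoices to [p]. /egabobidituogikuob/ → egabobidituogikuop.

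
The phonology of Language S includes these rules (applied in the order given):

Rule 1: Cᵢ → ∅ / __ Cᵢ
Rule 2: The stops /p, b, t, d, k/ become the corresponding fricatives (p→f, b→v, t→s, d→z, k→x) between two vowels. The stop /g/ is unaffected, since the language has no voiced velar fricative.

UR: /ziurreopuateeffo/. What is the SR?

ziureofuaseefo

Rule 1 (degemination): /rr/ is a geminate; the first /r/ deletes. /ff/ is a geminate; the first /f/ deletes. /ziurreopuateeffo/ → ziureopuateefo.
Rule 2 (intervocalic spirantization): /p/ is a stop between vowels /o/ and /u/, so it spirantizes to the fricative [f]. /t/ is a stop between vowels /a/ and /e/, so it spirantizes to the fricative [s]. /ziureopuateefo/ → ziureofuaseefo.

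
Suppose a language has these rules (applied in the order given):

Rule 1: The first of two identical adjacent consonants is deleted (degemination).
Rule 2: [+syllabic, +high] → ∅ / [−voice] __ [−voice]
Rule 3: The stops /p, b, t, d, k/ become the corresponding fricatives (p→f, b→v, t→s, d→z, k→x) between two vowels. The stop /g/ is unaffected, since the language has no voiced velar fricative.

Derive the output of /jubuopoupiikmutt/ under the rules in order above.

Rule 1 (degemination): /tt/ is a geminate; the first /t/ deletes. /jubuopoupiikmutt/ → jubuopoupiikmut.
Rule 2 (high vowel syncope): no segment meets the environment; /jubuopoupiikmut/ is unchanged.
Rule 3 (intervocalic spirantization): /b/ is a stop between vowels /u/ and /u/, so it spirantizes to the fricative [v]. /p/ is a stop between vowels /o/ and /o/, so it spirantizes to the fricative [f]. /p/ is a stop between vowels /u/ and /i/, so it spirantizes to the fricative [f]. /jubuopoupiikmut/ → juvuofoufiikmut.

juvuofoufiikmut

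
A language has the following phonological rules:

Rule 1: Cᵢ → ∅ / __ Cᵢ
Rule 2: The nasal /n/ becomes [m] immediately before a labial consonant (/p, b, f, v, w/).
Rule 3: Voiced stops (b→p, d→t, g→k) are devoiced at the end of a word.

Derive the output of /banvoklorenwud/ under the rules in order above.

bamvokloremwut

Rule 1 (degemination): no segment meets the environment; /banvoklorenwud/ is unchanged.
Rule 2 (nasal place assimilation): /n/ precedes the labial consonant /v/, so it assimilates in place to [m]. /n/ precedes the labial consonant /w/, so it assimilates in place to [m]. /banvoklorenwud/ → bamvokloremwud.
Rule 3 (final devoicing): /d/ is a voiced stop in word-final position, so it devoices to [t]. /bamvokloremwud/ → bamvokloremwut.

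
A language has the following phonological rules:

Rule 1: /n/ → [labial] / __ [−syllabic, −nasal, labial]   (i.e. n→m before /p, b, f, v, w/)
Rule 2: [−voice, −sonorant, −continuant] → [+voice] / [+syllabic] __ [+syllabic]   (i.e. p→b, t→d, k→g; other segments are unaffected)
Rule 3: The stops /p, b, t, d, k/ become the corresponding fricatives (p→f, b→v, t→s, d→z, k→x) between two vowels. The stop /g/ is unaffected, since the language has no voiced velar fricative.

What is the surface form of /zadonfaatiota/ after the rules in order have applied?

Rule 1 (nasal place assimilation): /n/ precedes the labial consonant /f/, so it assimilates in place to [m]. /zadonfaatiota/ → zadomfaatiota.
Rule 2 (intervocalic voicing): /t/ is a voiceless stop between vowels /a/ and /i/, so it voices to [d]. /t/ is a voiceless stop between vowels /o/ and /a/, so it voices to [d]. /zadomfaatiota/ → zadomfaadioda.
Rule 3 (intervocalic spirantization): /d/ is a stop between vowels /a/ and /o/, so it spirantizes to the fricative [z]. /d/ is a stop between vowels /a/ and /i/, so it spirantizes to the fricative [z]. /d/ is a stop between vowels /o/ and /a/, so it spirantizes to the fricative [z]. /zadomfaadioda/ → zazomfaazioza.

zazomfaazioza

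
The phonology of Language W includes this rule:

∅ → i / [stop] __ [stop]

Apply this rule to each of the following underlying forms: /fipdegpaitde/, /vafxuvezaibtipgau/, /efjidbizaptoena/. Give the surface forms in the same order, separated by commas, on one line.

fipidegipaitide, vafxuvezaibitipigau, efjidibizapitoena

/fipdegpaitde/: /p/ and /d/ form a stop–stop cluster, so [i] is inserted between them. /g/ and /p/ form a stop–stop cluster, so [i] is inserted between them. /t/ and /d/ form a stop–stop cluster, so [i] is inserted between them. → [fipidegipaitide].
/vafxuvezaibtipgau/: /b/ and /t/ form a stop–stop cluster, so [i] is inserted between them. /p/ and /g/ form a stop–stop cluster, so [i] is inserted between them. → [vafxuvezaibitipigau].
/efjidbizaptoena/: /d/ and /b/ form a stop–stop cluster, so [i] is inserted between them. /p/ and /t/ form a stop–stop cluster, so [i] is inserted between them. → [efjidibizapitoena].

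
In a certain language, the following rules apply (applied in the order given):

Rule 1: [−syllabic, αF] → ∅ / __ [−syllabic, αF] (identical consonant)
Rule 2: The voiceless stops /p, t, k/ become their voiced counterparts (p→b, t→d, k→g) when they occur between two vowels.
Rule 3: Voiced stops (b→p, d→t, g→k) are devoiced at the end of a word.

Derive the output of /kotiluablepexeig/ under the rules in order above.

kodiluablebexeik

Rule 1 (degemination): no segment meets the environment; /kotiluablepexeig/ is unchanged.
Rule 2 (intervocalic voicing): /t/ is a voiceless stop between vowels /o/ and /i/, so it voices to [d]. /p/ is a voiceless stop between vowels /e/ and /e/, so it voices to [b]. /kotiluablepexeig/ → kodiluablebexeig.
Rule 3 (final devoicing): /g/ is a voiced stop in word-final position, so it devoices to [k]. /kodiluablebexeig/ → kodiluablebexeik.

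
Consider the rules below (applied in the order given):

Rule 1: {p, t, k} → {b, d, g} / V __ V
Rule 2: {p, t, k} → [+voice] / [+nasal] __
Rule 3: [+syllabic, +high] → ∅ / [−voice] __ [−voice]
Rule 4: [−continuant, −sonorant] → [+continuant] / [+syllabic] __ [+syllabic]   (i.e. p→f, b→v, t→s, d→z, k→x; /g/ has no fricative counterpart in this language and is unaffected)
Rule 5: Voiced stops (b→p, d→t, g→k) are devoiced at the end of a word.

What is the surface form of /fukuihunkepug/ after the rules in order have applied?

Rule 1 (intervocalic voicing): /k/ is a voiceless stop between vowels /u/ and /u/, so it voices to [g]. /p/ is a voiceless stop between vowels /e/ and /u/, so it voices to [b]. /fukuihunkepug/ → fuguihunkebug.
Rule 2 (post-nasal voicing): /k/ is a voiceless stop immediately after the nasal /n/, so it voices to [g]. /fuguihunkebug/ → fuguihungebug.
Rule 3 (high vowel syncope): no segment meets the environment; /fuguihungebug/ is unchanged.
Rule 4 (intervocalic spirantization): /b/ is a stop between vowels /e/ and /u/, so it spirantizes to the fricative [v]. /fuguihungebug/ → fuguihungevug.
Rule 5 (final devoicing): /g/ is a voiced stop in word-final position, so it devoices to [k]. /fuguihungevug/ → fuguihungevuk.

fuguihungevuk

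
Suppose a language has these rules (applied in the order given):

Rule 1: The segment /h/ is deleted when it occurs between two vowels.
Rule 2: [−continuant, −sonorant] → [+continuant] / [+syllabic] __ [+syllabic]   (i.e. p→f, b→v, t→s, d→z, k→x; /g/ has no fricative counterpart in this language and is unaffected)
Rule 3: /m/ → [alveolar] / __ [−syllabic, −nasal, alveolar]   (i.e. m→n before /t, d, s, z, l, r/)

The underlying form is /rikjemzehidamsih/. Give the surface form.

Rule 1 (intervocalic h-deletion): /h/ occurs between vowels /e/ and /i/, so it deletes. /rikjemzehidamsih/ → rikjemzeidamsih.
Rule 2 (intervocalic spirantization): /d/ is a stop between vowels /i/ and /a/, so it spirantizes to the fricative [z]. /rikjemzeidamsih/ → rikjemzeizamsih.
Rule 3 (nasal place assimilation): /m/ precedes the alveolar consonant /z/, so it assimilates in place to [n]. /m/ precedes the alveolar consonant /s/, so it assimilates in place to [n]. /rikjemzeizamsih/ → rikjenzeizansih.

rikjenzeizansih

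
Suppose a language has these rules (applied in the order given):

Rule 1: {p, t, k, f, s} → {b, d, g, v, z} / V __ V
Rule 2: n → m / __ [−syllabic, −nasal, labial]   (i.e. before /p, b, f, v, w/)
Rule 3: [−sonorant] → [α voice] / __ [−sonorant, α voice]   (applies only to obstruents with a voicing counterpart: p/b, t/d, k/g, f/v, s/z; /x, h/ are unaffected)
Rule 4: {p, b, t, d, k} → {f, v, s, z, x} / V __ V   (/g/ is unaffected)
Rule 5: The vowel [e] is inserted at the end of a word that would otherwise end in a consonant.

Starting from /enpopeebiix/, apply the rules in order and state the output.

empoveeviixe

Rule 1 (intervocalic voicing): /p/ is a voiceless obstruent between vowels /o/ and /e/, so it voices to [b]. /enpopeebiix/ → enpobeebiix.
Rule 2 (nasal place assimilation): /n/ precedes the labial consonant /p/, so it assimilates in place to [m]. /enpobeebiix/ → empobeebiix.
Rule 3 (regressive voicing assimilation): no segment meets the environment; /empobeebiix/ is unchanged.
Rule 4 (intervocalic spirantization): /b/ is a stop between vowels /o/ and /e/, so it spirantizes to the fricative [v]. /b/ is a stop between vowels /e/ and /i/, so it spirantizes to the fricative [v]. /empobeebiix/ → empoveeviix.
Rule 5 (final e-epenthesis): the form ends in the consonant /x/, so [e] is inserted word-finally. /empoveeviix/ → empoveeviixe.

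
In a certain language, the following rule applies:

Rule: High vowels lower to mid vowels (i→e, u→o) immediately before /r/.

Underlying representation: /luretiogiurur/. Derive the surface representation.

Scanning /luretiogiurur/: /u/ is a high vowel immediately before /r/, so it lowers to [o]; /i/ at position 6 is not in the conditioning environment; /i/ at position 9 is not in the conditioning environment; /u/ is a high vowel immediately before /r/, so it lowers to [o]; /u/ is a high vowel immediately before /r/, so it lowers to [o].
Result: [loretiogioror].

loretiogioror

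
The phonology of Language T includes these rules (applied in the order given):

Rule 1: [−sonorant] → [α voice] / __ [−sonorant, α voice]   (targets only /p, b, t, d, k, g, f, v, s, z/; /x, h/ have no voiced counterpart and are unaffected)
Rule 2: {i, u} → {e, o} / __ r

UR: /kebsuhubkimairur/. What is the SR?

kepsuhupkimaeror

Rule 1 (regressive voicing assimilation): /b/ precedes the voiceless obstruent /s/, so it devoices to [p] by assimilation. /b/ precedes the voiceless obstruent /k/, so it devoices to [p] by assimilation. /kebsuhubkimairur/ → kepsuhupkimairur.
Rule 2 (pre-rhotic lowering): /i/ is a high vowel immediately before /r/, so it lowers to [e]. /u/ is a high vowel immediately before /r/, so it lowers to [o]. /kepsuhupkimairur/ → kepsuhupkimaeror.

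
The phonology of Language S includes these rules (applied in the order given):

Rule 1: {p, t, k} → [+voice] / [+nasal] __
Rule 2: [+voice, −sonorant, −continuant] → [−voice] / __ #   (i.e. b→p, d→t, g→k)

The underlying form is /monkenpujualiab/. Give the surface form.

Rule 1 (post-nasal voicing): /k/ is a voiceless stop immediately after the nasal /n/, so it voices to [g]. /p/ is a voiceless stop immediately after the nasal /n/, so it voices to [b]. /monkenpujualiab/ → mongenbujualiab.
Rule 2 (final devoicing): /b/ is a voiced stop in word-final position, so it devoices to [p]. /mongenbujualiab/ → mongenbujualiap.

mongenbujualiap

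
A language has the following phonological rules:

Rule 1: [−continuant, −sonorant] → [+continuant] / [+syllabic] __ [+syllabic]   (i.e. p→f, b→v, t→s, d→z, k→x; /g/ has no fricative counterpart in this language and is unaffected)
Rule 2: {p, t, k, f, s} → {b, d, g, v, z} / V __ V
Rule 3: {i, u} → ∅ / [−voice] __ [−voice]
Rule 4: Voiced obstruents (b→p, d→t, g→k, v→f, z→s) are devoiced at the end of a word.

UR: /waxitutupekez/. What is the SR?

waxizuzuvexes

Rule 1 (intervocalic spirantization): /t/ is a stop between vowels /i/ and /u/, so it spirantizes to the fricative [s]. /t/ is a stop between vowels /u/ and /u/, so it spirantizes to the fricative [s]. /p/ is a stop between vowels /u/ and /e/, so it spirantizes to the fricative [f]. /k/ is a stop between vowels /e/ and /e/, so it spirantizes to the fricative [x]. /waxitutupekez/ → waxisusufexez.
Rule 2 (intervocalic voicing): /s/ is a voiceless obstruent between vowels /i/ and /u/, so it voices to [z]. /s/ is a voiceless obstruent between vowels /u/ and /u/, so it voices to [z]. /f/ is a voiceless obstruent between vowels /u/ and /e/, so it voices to [v]. /waxisusufexez/ → waxizuzuvexez.
Rule 3 (high vowel syncope): no segment meets the environment; /waxizuzuvexez/ is unchanged.
Rule 4 (final devoicing): /z/ is a voiced obstruent in word-final position, so it devoices to [s]. /waxizuzuvexez/ → waxizuzuvexes.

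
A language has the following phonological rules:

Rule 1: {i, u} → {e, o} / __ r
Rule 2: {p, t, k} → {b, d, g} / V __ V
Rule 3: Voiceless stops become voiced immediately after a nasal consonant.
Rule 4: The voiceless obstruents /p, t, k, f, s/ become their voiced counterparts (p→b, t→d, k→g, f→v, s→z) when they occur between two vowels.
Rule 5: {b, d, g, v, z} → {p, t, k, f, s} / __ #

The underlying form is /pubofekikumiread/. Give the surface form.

pubovegigumereat

Rule 1 (pre-rhotic lowering): /i/ is a high vowel immediately before /r/, so it lowers to [e]. /pubofekikumiread/ → pubofekikumeread.
Rule 2 (intervocalic voicing): /k/ is a voiceless stop between vowels /e/ and /i/, so it voices to [g]. /k/ is a voiceless stop between vowels /i/ and /u/, so it voices to [g]. /pubofekikumeread/ → pubofegigumeread.
Rule 3 (post-nasal voicing): no segment meets the environment; /pubofegigumeread/ is unchanged.
Rule 4 (intervocalic voicing): /f/ is a voiceless obstruent between vowels /o/ and /e/, so it voices to [v]. /pubofegigumeread/ → pubovegigumeread.
Rule 5 (final devoicing): /d/ is a voiced obstruent in word-final position, so it devoices to [t]. /pubovegigumeread/ → pubovegigumereat.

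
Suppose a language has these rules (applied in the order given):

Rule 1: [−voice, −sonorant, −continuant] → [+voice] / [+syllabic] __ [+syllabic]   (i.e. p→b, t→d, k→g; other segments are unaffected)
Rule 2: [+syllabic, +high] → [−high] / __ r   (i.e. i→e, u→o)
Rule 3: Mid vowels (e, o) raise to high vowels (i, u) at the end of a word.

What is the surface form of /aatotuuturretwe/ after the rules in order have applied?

aadoduudorretwi

Rule 1 (intervocalic voicing): /t/ is a voiceless stop between vowels /a/ and /o/, so it voices to [d]. /t/ is a voiceless stop between vowels /o/ and /u/, so it voices to [d]. /t/ is a voiceless stop between vowels /u/ and /u/, so it voices to [d]. /aatotuuturretwe/ → aadoduudurretwe.
Rule 2 (pre-rhotic lowering): /u/ is a high vowel immediately before /r/, so it lowers to [o]. /aadoduudurretwe/ → aadoduudorretwe.
Rule 3 (final vowel raising): /e/ is a mid vowel in word-final position, so it raises to [i]. /aadoduudorretwe/ → aadoduudorretwi.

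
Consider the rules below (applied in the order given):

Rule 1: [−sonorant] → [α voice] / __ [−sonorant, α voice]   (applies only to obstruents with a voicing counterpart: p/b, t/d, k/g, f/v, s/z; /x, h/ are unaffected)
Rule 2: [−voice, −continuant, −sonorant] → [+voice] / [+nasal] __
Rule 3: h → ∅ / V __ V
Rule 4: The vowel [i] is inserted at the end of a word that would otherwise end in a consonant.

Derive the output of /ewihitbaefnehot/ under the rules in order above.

ewiidbaefneoti

Rule 1 (regressive voicing assimilation): /t/ precedes the voiced obstruent /b/, so it voices to [d] by assimilation. /ewihitbaefnehot/ → ewihidbaefnehot.
Rule 2 (post-nasal voicing): no segment meets the environment; /ewihidbaefnehot/ is unchanged.
Rule 3 (intervocalic h-deletion): /h/ occurs between vowels /i/ and /i/, so it deletes. /h/ occurs between vowels /e/ and /o/, so it deletes. /ewihidbaefnehot/ → ewiidbaefneot.
Rule 4 (final i-epenthesis): the form ends in the consonant /t/, so [i] is inserted word-finally. /ewiidbaefneot/ → ewiidbaefneoti.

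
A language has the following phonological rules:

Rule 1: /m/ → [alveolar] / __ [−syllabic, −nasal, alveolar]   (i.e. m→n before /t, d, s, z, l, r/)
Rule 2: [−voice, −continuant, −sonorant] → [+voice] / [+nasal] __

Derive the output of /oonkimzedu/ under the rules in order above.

oonginzedu

Rule 1 (nasal place assimilation): /m/ precedes the alveolar consonant /z/, so it assimilates in place to [n]. /oonkimzedu/ → oonkinzedu.
Rule 2 (post-nasal voicing): /k/ is a voiceless stop immediately after the nasal /n/, so it voices to [g]. /oonkinzedu/ → oonginzedu.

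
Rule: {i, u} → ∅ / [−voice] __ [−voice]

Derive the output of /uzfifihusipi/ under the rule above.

uzffhspi

/i/ is a high vowel flanked by voiceless consonants /f/ and /f/, so it deletes.
/i/ is a high vowel flanked by voiceless consonants /f/ and /h/, so it deletes.
/u/ is a high vowel flanked by voiceless consonants /h/ and /s/, so it deletes.
/i/ is a high vowel flanked by voiceless consonants /s/ and /p/, so it deletes.
The other instances of /u/, /i/ do not occur in the required environment and remain unchanged.
Surface form: [uzffhspi].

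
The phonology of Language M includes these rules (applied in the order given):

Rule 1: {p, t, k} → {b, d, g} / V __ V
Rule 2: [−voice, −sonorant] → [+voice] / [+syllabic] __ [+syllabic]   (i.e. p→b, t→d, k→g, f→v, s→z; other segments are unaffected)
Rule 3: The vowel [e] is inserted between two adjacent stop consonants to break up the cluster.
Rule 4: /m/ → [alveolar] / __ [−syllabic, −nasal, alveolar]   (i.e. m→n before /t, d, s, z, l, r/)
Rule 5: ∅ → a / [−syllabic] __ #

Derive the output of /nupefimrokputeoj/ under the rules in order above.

Rule 1 (intervocalic voicing): /p/ is a voiceless stop between vowels /u/ and /e/, so it voices to [b]. /t/ is a voiceless stop between vowels /u/ and /e/, so it voices to [d]. /nupefimrokputeoj/ → nubefimrokpudeoj.
Rule 2 (intervocalic voicing): /f/ is a voiceless obstruent between vowels /e/ and /i/, so it voices to [v]. /nubefimrokpudeoj/ → nubevimrokpudeoj.
Rule 3 (stop-cluster e-epenthesis): /k/ and /p/ form a stop–stop cluster, so [e] is inserted between them. /nubevimrokpudeoj/ → nubevimrokepudeoj.
Rule 4 (nasal place assimilation): /m/ precedes the alveolar consonant /r/, so it assimilates in place to [n]. /nubevimrokepudeoj/ → nubevinrokepudeoj.
Rule 5 (final a-epenthesis): the form ends in the consonant /j/, so [a] is inserted word-finally. /nubevinrokepudeoj/ → nubevinrokepudeoja.

nubevinrokepudeoja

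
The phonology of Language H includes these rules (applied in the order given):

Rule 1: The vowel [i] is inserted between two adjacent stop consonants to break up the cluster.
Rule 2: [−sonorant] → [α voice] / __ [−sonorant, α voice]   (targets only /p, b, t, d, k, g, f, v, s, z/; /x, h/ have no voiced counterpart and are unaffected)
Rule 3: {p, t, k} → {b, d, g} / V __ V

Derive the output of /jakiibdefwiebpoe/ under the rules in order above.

jagiibidefwiebiboe

Rule 1 (stop-cluster i-epenthesis): /b/ and /d/ form a stop–stop cluster, so [i] is inserted between them. /b/ and /p/ form a stop–stop cluster, so [i] is inserted between them. /jakiibdefwiebpoe/ → jakiibidefwiebipoe.
Rule 2 (regressive voicing assimilation): no segment meets the environment; /jakiibidefwiebipoe/ is unchanged.
Rule 3 (intervocalic voicing): /k/ is a voiceless stop between vowels /a/ and /i/, so it voices to [g]. /p/ is a voiceless stop between vowels /i/ and /o/, so it voices to [b]. /jakiibidefwiebipoe/ → jagiibidefwiebiboe.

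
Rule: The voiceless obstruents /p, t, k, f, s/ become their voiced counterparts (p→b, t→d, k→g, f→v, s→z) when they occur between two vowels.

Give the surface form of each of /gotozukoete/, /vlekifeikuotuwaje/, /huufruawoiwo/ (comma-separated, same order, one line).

/gotozukoete/: /t/ is a voiceless obstruent between vowels /o/ and /o/, so it voices to [d]. /k/ is a voiceless obstruent between vowels /u/ and /o/, so it voices to [g]. /t/ is a voiceless obstruent between vowels /e/ and /e/, so it voices to [d]. → [godozugoede].
/vlekifeikuotuwaje/: /k/ is a voiceless obstruent between vowels /e/ and /i/, so it voices to [g]. /f/ is a voiceless obstruent between vowels /i/ and /e/, so it voices to [v]. /k/ is a voiceless obstruent between vowels /i/ and /u/, so it voices to [g]. /t/ is a voiceless obstruent between vowels /o/ and /u/, so it voices to [d]. → [vlegiveiguoduwaje].
/huufruawoiwo/: the rule's environment is not met; surfaces unchanged as [huufruawoiwo].

godozugoede, vlegiveiguoduwaje, huufruawoiwo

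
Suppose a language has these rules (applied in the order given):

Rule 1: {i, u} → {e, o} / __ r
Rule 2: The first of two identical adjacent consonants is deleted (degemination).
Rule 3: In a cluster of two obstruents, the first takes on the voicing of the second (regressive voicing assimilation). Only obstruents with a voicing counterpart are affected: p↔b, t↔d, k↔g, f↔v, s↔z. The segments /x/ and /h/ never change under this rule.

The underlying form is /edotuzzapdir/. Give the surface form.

Rule 1 (pre-rhotic lowering): /i/ is a high vowel immediately before /r/, so it lowers to [e]. /edotuzzapdir/ → edotuzzapder.
Rule 2 (degemination): /zz/ is a geminate; the first /z/ deletes. /edotuzzapder/ → edotuzapder.
Rule 3 (regressive voicing assimilation): /p/ precedes the voiced obstruent /d/, so it voices to [b] by assimilation. /edotuzapder/ → edotuzabder.

edotuzabder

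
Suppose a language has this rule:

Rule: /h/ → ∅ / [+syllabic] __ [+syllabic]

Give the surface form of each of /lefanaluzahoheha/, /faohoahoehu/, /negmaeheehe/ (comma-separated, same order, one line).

/lefanaluzahoheha/: /h/ occurs between vowels /a/ and /o/, so it deletes. /h/ occurs between vowels /o/ and /e/, so it deletes. /h/ occurs between vowels /e/ and /a/, so it deletes. → [lefanaluzaoea].
/faohoahoehu/: /h/ occurs between vowels /o/ and /o/, so it deletes. /h/ occurs between vowels /a/ and /o/, so it deletes. /h/ occurs between vowels /e/ and /u/, so it deletes. → [faooaoeu].
/negmaeheehe/: /h/ occurs between vowels /e/ and /e/, so it deletes. /h/ occurs between vowels /e/ and /e/, so it deletes. → [negmaeeee].

lefanaluzaoea, faooaoeu, negmaeeee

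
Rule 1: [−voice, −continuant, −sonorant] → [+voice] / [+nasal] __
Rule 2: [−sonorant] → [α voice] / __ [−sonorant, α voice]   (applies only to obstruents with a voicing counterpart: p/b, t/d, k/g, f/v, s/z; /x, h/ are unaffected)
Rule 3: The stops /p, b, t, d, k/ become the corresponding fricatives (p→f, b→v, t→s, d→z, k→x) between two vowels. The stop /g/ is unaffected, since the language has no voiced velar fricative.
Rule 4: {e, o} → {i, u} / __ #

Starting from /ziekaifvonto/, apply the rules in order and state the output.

Rule 1 (post-nasal voicing): /t/ is a voiceless stop immediately after the nasal /n/, so it voices to [d]. /ziekaifvonto/ → ziekaifvondo.
Rule 2 (regressive voicing assimilation): /f/ precedes the voiced obstruent /v/, so it voices to [v] by assimilation. /ziekaifvondo/ → ziekaivvondo.
Rule 3 (intervocalic spirantization): /k/ is a stop between vowels /e/ and /a/, so it spirantizes to the fricative [x]. /ziekaivvondo/ → ziexaivvondo.
Rule 4 (final vowel raising): /o/ is a mid vowel in word-final position, so it raises to [u]. /ziexaivvondo/ → ziexaivvondu.

ziexaivvondu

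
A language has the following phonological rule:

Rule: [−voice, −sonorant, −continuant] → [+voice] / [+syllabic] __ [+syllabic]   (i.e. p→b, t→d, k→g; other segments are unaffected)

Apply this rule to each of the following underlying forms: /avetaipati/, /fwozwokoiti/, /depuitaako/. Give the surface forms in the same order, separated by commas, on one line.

/avetaipati/: /t/ is a voiceless stop between vowels /e/ and /a/, so it voices to [d]. /p/ is a voiceless stop between vowels /i/ and /a/, so it voices to [b]. /t/ is a voiceless stop between vowels /a/ and /i/, so it voices to [d]. → [avedaibadi].
/fwozwokoiti/: /k/ is a voiceless stop between vowels /o/ and /o/, so it voices to [g]. /t/ is a voiceless stop between vowels /i/ and /i/, so it voices to [d]. → [fwozwogoidi].
/depuitaako/: /p/ is a voiceless stop between vowels /e/ and /u/, so it voices to [b]. /t/ is a voiceless stop between vowels /i/ and /a/, so it voices to [d]. /k/ is a voiceless stop between vowels /a/ and /o/, so it voices to [g]. → [debuidaago].

avedaibadi, fwozwogoidi, debuidaago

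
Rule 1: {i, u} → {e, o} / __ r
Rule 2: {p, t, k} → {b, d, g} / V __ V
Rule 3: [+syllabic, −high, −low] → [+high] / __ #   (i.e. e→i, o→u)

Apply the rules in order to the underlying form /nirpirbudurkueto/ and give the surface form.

nerperbudorkuedu

Rule 1 (pre-rhotic lowering): /i/ is a high vowel immediately before /r/, so it lowers to [e]. /i/ is a high vowel immediately before /r/, so it lowers to [e]. /u/ is a high vowel immediately before /r/, so it lowers to [o]. /nirpirbudurkueto/ → nerperbudorkueto.
Rule 2 (intervocalic voicing): /t/ is a voiceless stop between vowels /e/ and /o/, so it voices to [d]. /nerperbudorkueto/ → nerperbudorkuedo.
Rule 3 (final vowel raising): /o/ is a mid vowel in word-final position, so it raises to [u]. /nerperbudorkuedo/ → nerperbudorkuedu.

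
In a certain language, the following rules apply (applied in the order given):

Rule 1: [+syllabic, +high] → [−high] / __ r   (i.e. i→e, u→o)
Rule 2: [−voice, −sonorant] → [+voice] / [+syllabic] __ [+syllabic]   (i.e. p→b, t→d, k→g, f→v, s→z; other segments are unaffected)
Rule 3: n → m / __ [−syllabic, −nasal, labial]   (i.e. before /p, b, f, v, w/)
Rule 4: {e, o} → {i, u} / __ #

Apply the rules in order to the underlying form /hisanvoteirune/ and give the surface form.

Rule 1 (pre-rhotic lowering): /i/ is a high vowel immediately before /r/, so it lowers to [e]. /hisanvoteirune/ → hisanvoteerune.
Rule 2 (intervocalic voicing): /s/ is a voiceless obstruent between vowels /i/ and /a/, so it voices to [z]. /t/ is a voiceless obstruent between vowels /o/ and /e/, so it voices to [d]. /hisanvoteerune/ → hizanvodeerune.
Rule 3 (nasal place assimilation): /n/ precedes the labial consonant /v/, so it assimilates in place to [m]. /hizanvodeerune/ → hizamvodeerune.
Rule 4 (final vowel raising): /e/ is a mid vowel in word-final position, so it raises to [i]. /hizamvodeerune/ → hizamvodeeruni.

hizamvodeeruni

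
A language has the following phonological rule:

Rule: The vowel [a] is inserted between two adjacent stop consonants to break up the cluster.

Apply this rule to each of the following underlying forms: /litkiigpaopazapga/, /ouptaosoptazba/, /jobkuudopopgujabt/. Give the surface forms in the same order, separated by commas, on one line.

/litkiigpaopazapga/: /t/ and /k/ form a stop–stop cluster, so [a] is inserted between them. /g/ and /p/ form a stop–stop cluster, so [a] is inserted between them. /p/ and /g/ form a stop–stop cluster, so [a] is inserted between them. → [litakiigapaopazapaga].
/ouptaosoptazba/: /p/ and /t/ form a stop–stop cluster, so [a] is inserted between them. /p/ and /t/ form a stop–stop cluster, so [a] is inserted between them. → [oupataosopatazba].
/jobkuudopopgujabt/: /b/ and /k/ form a stop–stop cluster, so [a] is inserted between them. /p/ and /g/ form a stop–stop cluster, so [a] is inserted between them. /b/ and /t/ form a stop–stop cluster, so [a] is inserted between them. → [jobakuudopopagujabat].

litakiigapaopazapaga, oupataosopatazba, jobakuudopopagujabat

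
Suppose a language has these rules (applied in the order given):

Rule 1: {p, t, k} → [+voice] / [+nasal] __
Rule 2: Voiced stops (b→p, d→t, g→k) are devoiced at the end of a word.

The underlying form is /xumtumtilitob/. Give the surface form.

Rule 1 (post-nasal voicing): /t/ is a voiceless stop immediately after the nasal /m/, so it voices to [d]. /t/ is a voiceless stop immediately after the nasal /m/, so it voices to [d]. /xumtumtilitob/ → xumdumdilitob.
Rule 2 (final devoicing): /b/ is a voiced stop in word-final position, so it devoices to [p]. /xumdumdilitob/ → xumdumdilitop.

xumdumdilitop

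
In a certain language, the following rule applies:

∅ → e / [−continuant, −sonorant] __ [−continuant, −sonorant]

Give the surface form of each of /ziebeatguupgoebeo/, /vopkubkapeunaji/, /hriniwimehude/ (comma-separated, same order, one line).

/ziebeatguupgoebeo/: /t/ and /g/ form a stop–stop cluster, so [e] is inserted between them. /p/ and /g/ form a stop–stop cluster, so [e] is inserted between them. → [ziebeateguupegoebeo].
/vopkubkapeunaji/: /p/ and /k/ form a stop–stop cluster, so [e] is inserted between them. /b/ and /k/ form a stop–stop cluster, so [e] is inserted between them. → [vopekubekapeunaji].
/hriniwimehude/: the rule's environment is not met; surfaces unchanged as [hriniwimehude].

ziebeateguupegoebeo, vopekubekapeunaji, hriniwimehude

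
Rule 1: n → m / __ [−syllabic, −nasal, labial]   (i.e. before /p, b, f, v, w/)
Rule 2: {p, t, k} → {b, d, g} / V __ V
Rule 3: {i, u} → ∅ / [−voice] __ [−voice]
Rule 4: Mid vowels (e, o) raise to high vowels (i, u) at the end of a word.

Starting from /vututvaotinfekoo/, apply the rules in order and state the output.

Rule 1 (nasal place assimilation): /n/ precedes the labial consonant /f/, so it assimilates in place to [m]. /vututvaotinfekoo/ → vututvaotimfekoo.
Rule 2 (intervocalic voicing): /t/ is a voiceless stop between vowels /u/ and /u/, so it voices to [d]. /t/ is a voiceless stop between vowels /o/ and /i/, so it voices to [d]. /k/ is a voiceless stop between vowels /e/ and /o/, so it voices to [g]. /vututvaotimfekoo/ → vudutvaodimfegoo.
Rule 3 (high vowel syncope): no segment meets the environment; /vudutvaodimfegoo/ is unchanged.
Rule 4 (final vowel raising): /o/ is a mid vowel in word-final position, so it raises to [u]. /vudutvaodimfegoo/ → vudutvaodimfegou.

vudutvaodimfegou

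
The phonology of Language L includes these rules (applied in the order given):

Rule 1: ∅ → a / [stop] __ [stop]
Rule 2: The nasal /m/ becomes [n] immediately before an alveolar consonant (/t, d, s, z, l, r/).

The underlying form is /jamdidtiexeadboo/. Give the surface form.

jandidatiexeadaboo

Rule 1 (stop-cluster a-epenthesis): /d/ and /t/ form a stop–stop cluster, so [a] is inserted between them. /d/ and /b/ form a stop–stop cluster, so [a] is inserted between them. /jamdidtiexeadboo/ → jamdidatiexeadaboo.
Rule 2 (nasal place assimilation): /m/ precedes the alveolar consonant /d/, so it assimilates in place to [n]. /jamdidatiexeadaboo/ → jandidatiexeadaboo.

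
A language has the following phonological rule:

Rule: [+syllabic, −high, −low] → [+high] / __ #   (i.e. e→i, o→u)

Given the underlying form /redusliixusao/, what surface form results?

redusliixusau

/o/ is a mid vowel in word-final position, so it raises to [u].
The other instance of /e/ does not occur in the required environment and remains unchanged.
Surface form: [redusliixusau].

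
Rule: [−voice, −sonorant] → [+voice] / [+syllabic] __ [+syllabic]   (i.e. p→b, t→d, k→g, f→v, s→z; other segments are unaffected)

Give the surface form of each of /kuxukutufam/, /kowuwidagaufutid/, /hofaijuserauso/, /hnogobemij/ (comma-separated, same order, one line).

kuxuguduvam, kowuwidagauvudid, hovaijuzerauzo, hnogobemij

/kuxukutufam/: /k/ is a voiceless obstruent between vowels /u/ and /u/, so it voices to [g]. /t/ is a voiceless obstruent between vowels /u/ and /u/, so it voices to [d]. /f/ is a voiceless obstruent between vowels /u/ and /a/, so it voices to [v]. → [kuxuguduvam].
/kowuwidagaufutid/: /f/ is a voiceless obstruent between vowels /u/ and /u/, so it voices to [v]. /t/ is a voiceless obstruent between vowels /u/ and /i/, so it voices to [d]. → [kowuwidagauvudid].
/hofaijuserauso/: /f/ is a voiceless obstruent between vowels /o/ and /a/, so it voices to [v]. /s/ is a voiceless obstruent between vowels /u/ and /e/, so it voices to [z]. /s/ is a voiceless obstruent between vowels /u/ and /o/, so it voices to [z]. → [hovaijuzerauzo].
/hnogobemij/: the rule's environment is not met; surfaces unchanged as [hnogobemij].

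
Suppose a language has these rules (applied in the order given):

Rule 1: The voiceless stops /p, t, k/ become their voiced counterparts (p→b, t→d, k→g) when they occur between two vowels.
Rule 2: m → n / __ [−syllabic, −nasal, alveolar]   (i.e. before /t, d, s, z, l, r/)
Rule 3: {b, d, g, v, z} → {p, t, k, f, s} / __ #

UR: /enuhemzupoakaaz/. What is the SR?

Rule 1 (intervocalic voicing): /p/ is a voiceless stop between vowels /u/ and /o/, so it voices to [b]. /k/ is a voiceless stop between vowels /a/ and /a/, so it voices to [g]. /enuhemzupoakaaz/ → enuhemzuboagaaz.
Rule 2 (nasal place assimilation): /m/ precedes the alveolar consonant /z/, so it assimilates in place to [n]. /enuhemzuboagaaz/ → enuhenzuboagaaz.
Rule 3 (final devoicing): /z/ is a voiced obstruent in word-final position, so it devoices to [s]. /enuhenzuboagaaz/ → enuhenzuboagaas.

enuhenzuboagaas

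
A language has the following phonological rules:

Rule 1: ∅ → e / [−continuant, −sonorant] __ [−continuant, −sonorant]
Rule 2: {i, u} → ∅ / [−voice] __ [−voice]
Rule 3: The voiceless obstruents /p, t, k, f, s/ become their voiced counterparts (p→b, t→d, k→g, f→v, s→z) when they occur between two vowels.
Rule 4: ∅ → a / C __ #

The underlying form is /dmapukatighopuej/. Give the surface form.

Rule 1 (stop-cluster e-epenthesis): no segment meets the environment; /dmapukatighopuej/ is unchanged.
Rule 2 (high vowel syncope): /u/ is a high vowel flanked by voiceless consonants /p/ and /k/, so it deletes. /dmapukatighopuej/ → dmapkatighopuej.
Rule 3 (intervocalic voicing): /t/ is a voiceless obstruent between vowels /a/ and /i/, so it voices to [d]. /p/ is a voiceless obstruent between vowels /o/ and /u/, so it voices to [b]. /dmapkatighopuej/ → dmapkadighobuej.
Rule 4 (final a-epenthesis): the form ends in the consonant /j/, so [a] is inserted word-finally. /dmapkadighobuej/ → dmapkadighobueja.

dmapkadighobueja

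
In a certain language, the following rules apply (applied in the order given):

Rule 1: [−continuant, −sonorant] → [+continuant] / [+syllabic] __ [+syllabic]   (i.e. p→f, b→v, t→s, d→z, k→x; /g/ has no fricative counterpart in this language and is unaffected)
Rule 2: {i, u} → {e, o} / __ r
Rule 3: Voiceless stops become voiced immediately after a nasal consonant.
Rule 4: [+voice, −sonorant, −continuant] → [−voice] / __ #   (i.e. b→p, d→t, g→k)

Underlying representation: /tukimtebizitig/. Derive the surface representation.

Rule 1 (intervocalic spirantization): /k/ is a stop between vowels /u/ and /i/, so it spirantizes to the fricative [x]. /b/ is a stop between vowels /e/ and /i/, so it spirantizes to the fricative [v]. /t/ is a stop between vowels /i/ and /i/, so it spirantizes to the fricative [s]. /tukimtebizitig/ → tuximtevizisig.
Rule 2 (pre-rhotic lowering): no segment meets the environment; /tuximtevizisig/ is unchanged.
Rule 3 (post-nasal voicing): /t/ is a voiceless stop immediately after the nasal /m/, so it voices to [d]. /tuximtevizisig/ → tuximdevizisig.
Rule 4 (final devoicing): /g/ is a voiced stop in word-final position, so it devoices to [k]. /tuximdevizisig/ → tuximdevizisik.

tuximdevizisik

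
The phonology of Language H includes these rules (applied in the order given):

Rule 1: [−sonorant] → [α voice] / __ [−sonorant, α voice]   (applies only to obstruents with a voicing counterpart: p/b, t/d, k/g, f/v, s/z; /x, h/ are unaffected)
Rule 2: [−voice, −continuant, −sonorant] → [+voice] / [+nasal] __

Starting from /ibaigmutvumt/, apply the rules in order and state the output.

Rule 1 (regressive voicing assimilation): /t/ precedes the voiced obstruent /v/, so it voices to [d] by assimilation. /ibaigmutvumt/ → ibaigmudvumt.
Rule 2 (post-nasal voicing): /t/ is a voiceless stop immediately after the nasal /m/, so it voices to [d]. /ibaigmudvumt/ → ibaigmudvumd.

ibaigmudvumd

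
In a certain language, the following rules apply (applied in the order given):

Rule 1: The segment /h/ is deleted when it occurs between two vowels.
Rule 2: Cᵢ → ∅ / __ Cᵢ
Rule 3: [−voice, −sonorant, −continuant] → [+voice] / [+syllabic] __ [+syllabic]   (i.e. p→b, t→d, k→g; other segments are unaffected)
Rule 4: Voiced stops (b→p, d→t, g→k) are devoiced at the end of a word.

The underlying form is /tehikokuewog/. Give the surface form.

teigoguewok

Rule 1 (intervocalic h-deletion): /h/ occurs between vowels /e/ and /i/, so it deletes. /tehikokuewog/ → teikokuewog.
Rule 2 (degemination): no segment meets the environment; /teikokuewog/ is unchanged.
Rule 3 (intervocalic voicing): /k/ is a voiceless stop between vowels /i/ and /o/, so it voices to [g]. /k/ is a voiceless stop between vowels /o/ and /u/, so it voices to [g]. /teikokuewog/ → teigoguewog.
Rule 4 (final devoicing): /g/ is a voiced stop in word-final position, so it devoices to [k]. /teigoguewog/ → teigoguewok.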